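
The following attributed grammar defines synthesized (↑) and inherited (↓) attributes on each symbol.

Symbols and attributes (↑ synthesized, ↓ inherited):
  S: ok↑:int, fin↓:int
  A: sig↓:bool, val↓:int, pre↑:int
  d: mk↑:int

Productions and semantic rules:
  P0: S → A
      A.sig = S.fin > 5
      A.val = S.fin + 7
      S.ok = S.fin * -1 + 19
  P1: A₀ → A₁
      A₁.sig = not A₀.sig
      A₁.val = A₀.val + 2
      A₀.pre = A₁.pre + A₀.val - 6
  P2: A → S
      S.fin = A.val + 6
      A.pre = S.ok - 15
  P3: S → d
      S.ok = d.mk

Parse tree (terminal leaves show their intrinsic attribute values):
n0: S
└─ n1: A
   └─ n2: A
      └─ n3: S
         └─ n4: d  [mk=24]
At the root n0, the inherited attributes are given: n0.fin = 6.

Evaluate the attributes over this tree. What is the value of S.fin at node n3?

1. n0.fin = 6  [given at root]
2. n1.sig = true  [S.fin > 5]
3. n1.val = 13  [S.fin + 7]
4. n2.sig = false  [not A₀.sig]
5. n2.val = 15  [A₀.val + 2]
6. n3.fin = 21  [A.val + 6]
7. n4.mk = 24  [terminal]
8. n3.ok = 24  [d.mk]
9. n2.pre = 9  [S.ok - 15]
10. n1.pre = 16  [A₁.pre + A₀.val - 6]
11. n0.ok = 13  [S.fin * -1 + 19]

21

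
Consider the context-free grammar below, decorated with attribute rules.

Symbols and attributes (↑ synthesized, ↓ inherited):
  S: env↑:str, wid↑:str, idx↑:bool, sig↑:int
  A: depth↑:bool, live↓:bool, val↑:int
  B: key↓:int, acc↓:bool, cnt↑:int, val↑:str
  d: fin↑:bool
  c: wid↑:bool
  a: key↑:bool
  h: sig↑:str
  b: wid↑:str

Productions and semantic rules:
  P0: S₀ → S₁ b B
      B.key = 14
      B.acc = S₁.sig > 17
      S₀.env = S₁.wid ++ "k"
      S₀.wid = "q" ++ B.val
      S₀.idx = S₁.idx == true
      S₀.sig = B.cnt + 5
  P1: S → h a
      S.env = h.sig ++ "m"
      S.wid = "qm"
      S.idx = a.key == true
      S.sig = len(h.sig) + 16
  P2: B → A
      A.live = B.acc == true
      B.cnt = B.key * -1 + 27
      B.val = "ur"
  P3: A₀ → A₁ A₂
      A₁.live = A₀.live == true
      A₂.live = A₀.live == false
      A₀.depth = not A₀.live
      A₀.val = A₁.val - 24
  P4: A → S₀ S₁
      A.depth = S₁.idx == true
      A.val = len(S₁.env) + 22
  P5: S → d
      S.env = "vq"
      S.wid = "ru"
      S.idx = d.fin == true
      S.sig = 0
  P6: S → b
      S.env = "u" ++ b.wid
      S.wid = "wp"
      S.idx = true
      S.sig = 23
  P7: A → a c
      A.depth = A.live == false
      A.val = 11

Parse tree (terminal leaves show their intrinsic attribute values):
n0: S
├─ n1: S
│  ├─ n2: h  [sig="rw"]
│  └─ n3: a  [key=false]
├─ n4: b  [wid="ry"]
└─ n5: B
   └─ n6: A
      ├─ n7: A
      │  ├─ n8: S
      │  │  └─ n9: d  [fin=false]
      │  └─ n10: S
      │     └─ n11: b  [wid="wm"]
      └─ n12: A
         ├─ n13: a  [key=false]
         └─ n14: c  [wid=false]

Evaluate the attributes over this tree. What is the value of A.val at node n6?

1

1. n2.sig = "rw"  [terminal]
2. n3.key = false  [terminal]
3. n1.env = "rwm"  [h.sig ++ "m"]
4. n1.wid = "qm"  ["qm"]
5. n1.idx = false  [a.key == true]
6. n1.sig = 18  [len(h.sig) + 16]
7. n4.wid = "ry"  [terminal]
8. n5.key = 14  [14]
9. n5.acc = true  [S₁.sig > 17]
10. n6.live = true  [B.acc == true]
11. n7.live = true  [A₀.live == true]
12. n9.fin = false  [terminal]
13. n8.env = "vq"  ["vq"]
14. n8.wid = "ru"  ["ru"]
15. n8.idx = false  [d.fin == true]
16. n8.sig = 0  [0]
17. n11.wid = "wm"  [terminal]
18. n10.env = "uwm"  ["u" ++ b.wid]
19. n10.wid = "wp"  ["wp"]
20. n10.idx = true  [true]
21. n10.sig = 23  [23]
22. n7.depth = true  [S₁.idx == true]
23. n7.val = 25  [len(S₁.env) + 22]
24. n12.live = false  [A₀.live == false]
25. n13.key = false  [terminal]
26. n14.wid = false  [terminal]
27. n12.depth = true  [A.live == false]
28. n12.val = 11  [11]
29. n6.depth = false  [not A₀.live]
30. n6.val = 1  [A₁.val - 24]
31. n5.cnt = 13  [B.key * -1 + 27]
32. n5.val = "ur"  ["ur"]
33. n0.env = "qmk"  [S₁.wid ++ "k"]
34. n0.wid = "qur"  ["q" ++ B.val]
35. n0.idx = false  [S₁.idx == true]
36. n0.sig = 18  [B.cnt + 5]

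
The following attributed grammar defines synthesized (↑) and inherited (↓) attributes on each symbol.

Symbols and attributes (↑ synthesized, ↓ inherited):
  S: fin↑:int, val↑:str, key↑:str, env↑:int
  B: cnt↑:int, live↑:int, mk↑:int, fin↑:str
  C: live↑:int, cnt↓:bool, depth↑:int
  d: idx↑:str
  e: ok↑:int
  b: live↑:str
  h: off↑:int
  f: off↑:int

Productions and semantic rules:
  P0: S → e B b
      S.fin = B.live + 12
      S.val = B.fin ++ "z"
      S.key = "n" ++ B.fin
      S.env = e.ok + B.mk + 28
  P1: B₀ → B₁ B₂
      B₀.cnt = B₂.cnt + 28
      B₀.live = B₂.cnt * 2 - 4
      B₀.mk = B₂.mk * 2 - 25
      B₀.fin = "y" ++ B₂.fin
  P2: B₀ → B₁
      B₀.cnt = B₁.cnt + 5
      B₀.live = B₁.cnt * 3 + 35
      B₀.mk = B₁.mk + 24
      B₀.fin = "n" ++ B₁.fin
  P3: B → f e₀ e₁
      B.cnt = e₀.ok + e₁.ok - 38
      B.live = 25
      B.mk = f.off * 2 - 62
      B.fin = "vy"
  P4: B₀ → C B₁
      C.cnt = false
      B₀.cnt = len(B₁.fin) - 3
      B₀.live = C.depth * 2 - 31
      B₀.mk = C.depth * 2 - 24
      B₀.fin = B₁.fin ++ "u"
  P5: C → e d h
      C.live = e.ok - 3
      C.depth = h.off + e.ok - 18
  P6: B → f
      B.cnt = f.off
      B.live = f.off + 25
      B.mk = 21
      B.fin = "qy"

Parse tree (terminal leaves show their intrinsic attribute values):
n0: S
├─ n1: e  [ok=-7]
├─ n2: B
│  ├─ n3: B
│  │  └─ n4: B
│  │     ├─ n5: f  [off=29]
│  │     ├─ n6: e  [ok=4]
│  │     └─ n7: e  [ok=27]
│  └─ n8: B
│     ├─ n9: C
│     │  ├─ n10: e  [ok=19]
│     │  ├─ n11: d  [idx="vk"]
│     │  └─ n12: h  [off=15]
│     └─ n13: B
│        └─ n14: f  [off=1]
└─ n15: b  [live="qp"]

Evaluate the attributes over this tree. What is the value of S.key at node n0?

1. n1.ok = -7  [terminal]
2. n5.off = 29  [terminal]
3. n6.ok = 4  [terminal]
4. n7.ok = 27  [terminal]
5. n4.cnt = -7  [e₀.ok + e₁.ok - 38]
6. n4.live = 25  [25]
7. n4.mk = -4  [f.off * 2 - 62]
8. n4.fin = "vy"  ["vy"]
9. n3.cnt = -2  [B₁.cnt + 5]
10. n3.live = 14  [B₁.cnt * 3 + 35]
11. n3.mk = 20  [B₁.mk + 24]
12. n3.fin = "nvy"  ["n" ++ B₁.fin]
13. n9.cnt = false  [false]
14. n10.ok = 19  [terminal]
15. n11.idx = "vk"  [terminal]
16. n12.off = 15  [terminal]
17. n9.live = 16  [e.ok - 3]
18. n9.depth = 16  [h.off + e.ok - 18]
19. n14.off = 1  [terminal]
20. n13.cnt = 1  [f.off]
21. n13.live = 26  [f.off + 25]
22. n13.mk = 21  [21]
23. n13.fin = "qy"  ["qy"]
24. n8.cnt = -1  [len(B₁.fin) - 3]
25. n8.live = 1  [C.depth * 2 - 31]
26. n8.mk = 8  [C.depth * 2 - 24]
27. n8.fin = "qyu"  [B₁.fin ++ "u"]
28. n2.cnt = 27  [B₂.cnt + 28]
29. n2.live = -6  [B₂.cnt * 2 - 4]
30. n2.mk = -9  [B₂.mk * 2 - 25]
31. n2.fin = "yqyu"  ["y" ++ B₂.fin]
32. n15.live = "qp"  [terminal]
33. n0.fin = 6  [B.live + 12]
34. n0.val = "yqyuz"  [B.fin ++ "z"]
35. n0.key = "nyqyu"  ["n" ++ B.fin]
36. n0.env = 12  [e.ok + B.mk + 28]

"nyqyu"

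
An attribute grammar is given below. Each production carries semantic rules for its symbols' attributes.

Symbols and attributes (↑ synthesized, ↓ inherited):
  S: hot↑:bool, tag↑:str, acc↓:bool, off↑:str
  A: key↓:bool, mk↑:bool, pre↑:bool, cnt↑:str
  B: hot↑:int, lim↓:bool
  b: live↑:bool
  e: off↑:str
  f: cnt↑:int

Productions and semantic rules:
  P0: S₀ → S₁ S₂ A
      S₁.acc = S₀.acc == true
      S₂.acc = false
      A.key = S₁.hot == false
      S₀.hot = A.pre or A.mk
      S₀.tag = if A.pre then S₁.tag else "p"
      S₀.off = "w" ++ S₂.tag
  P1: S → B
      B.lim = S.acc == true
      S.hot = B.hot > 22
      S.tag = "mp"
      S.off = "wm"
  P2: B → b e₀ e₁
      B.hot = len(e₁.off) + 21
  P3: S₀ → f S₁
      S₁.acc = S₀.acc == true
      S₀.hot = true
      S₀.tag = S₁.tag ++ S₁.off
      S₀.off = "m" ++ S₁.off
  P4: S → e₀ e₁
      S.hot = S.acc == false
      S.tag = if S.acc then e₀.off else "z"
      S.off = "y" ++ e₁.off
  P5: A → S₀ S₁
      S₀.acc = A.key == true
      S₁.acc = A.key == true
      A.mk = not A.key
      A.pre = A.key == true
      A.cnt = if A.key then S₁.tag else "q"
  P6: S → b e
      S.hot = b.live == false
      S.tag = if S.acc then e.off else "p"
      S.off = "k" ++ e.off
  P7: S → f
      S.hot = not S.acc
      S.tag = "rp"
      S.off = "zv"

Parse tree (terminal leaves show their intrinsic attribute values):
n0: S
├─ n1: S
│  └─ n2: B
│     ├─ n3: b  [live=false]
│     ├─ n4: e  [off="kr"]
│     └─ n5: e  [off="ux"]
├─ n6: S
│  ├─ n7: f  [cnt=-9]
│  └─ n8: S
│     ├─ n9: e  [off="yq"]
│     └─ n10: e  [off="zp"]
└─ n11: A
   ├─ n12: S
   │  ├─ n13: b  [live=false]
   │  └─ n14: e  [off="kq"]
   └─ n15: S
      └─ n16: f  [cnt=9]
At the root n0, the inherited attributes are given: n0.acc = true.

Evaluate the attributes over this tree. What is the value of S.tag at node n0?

1. n0.acc = true  [given at root]
2. n1.acc = true  [S₀.acc == true]
3. n2.lim = true  [S.acc == true]
4. n3.live = false  [terminal]
5. n4.off = "kr"  [terminal]
6. n5.off = "ux"  [terminal]
7. n2.hot = 23  [len(e₁.off) + 21]
8. n1.hot = true  [B.hot > 22]
9. n1.tag = "mp"  ["mp"]
10. n1.off = "wm"  ["wm"]
11. n6.acc = false  [false]
12. n7.cnt = -9  [terminal]
13. n8.acc = false  [S₀.acc == true]
14. n9.off = "yq"  [terminal]
15. n10.off = "zp"  [terminal]
16. n8.hot = true  [S.acc == false]
17. n8.tag = "z"  [if S.acc then e₀.off else "z"]
18. n8.off = "yzp"  ["y" ++ e₁.off]
19. n6.hot = true  [true]
20. n6.tag = "zyzp"  [S₁.tag ++ S₁.off]
21. n6.off = "myzp"  ["m" ++ S₁.off]
22. n11.key = false  [S₁.hot == false]
23. n12.acc = false  [A.key == true]
24. n13.live = false  [terminal]
25. n14.off = "kq"  [terminal]
26. n12.hot = true  [b.live == false]
27. n12.tag = "p"  [if S.acc then e.off else "p"]
28. n12.off = "kkq"  ["k" ++ e.off]
29. n15.acc = false  [A.key == true]
30. n16.cnt = 9  [terminal]
31. n15.hot = true  [not S.acc]
32. n15.tag = "rp"  ["rp"]
33. n15.off = "zv"  ["zv"]
34. n11.mk = true  [not A.key]
35. n11.pre = false  [A.key == true]
36. n11.cnt = "q"  [if A.key then S₁.tag else "q"]
37. n0.hot = true  [A.pre or A.mk]
38. n0.tag = "p"  [if A.pre then S₁.tag else "p"]
39. n0.off = "wzyzp"  ["w" ++ S₂.tag]

"p"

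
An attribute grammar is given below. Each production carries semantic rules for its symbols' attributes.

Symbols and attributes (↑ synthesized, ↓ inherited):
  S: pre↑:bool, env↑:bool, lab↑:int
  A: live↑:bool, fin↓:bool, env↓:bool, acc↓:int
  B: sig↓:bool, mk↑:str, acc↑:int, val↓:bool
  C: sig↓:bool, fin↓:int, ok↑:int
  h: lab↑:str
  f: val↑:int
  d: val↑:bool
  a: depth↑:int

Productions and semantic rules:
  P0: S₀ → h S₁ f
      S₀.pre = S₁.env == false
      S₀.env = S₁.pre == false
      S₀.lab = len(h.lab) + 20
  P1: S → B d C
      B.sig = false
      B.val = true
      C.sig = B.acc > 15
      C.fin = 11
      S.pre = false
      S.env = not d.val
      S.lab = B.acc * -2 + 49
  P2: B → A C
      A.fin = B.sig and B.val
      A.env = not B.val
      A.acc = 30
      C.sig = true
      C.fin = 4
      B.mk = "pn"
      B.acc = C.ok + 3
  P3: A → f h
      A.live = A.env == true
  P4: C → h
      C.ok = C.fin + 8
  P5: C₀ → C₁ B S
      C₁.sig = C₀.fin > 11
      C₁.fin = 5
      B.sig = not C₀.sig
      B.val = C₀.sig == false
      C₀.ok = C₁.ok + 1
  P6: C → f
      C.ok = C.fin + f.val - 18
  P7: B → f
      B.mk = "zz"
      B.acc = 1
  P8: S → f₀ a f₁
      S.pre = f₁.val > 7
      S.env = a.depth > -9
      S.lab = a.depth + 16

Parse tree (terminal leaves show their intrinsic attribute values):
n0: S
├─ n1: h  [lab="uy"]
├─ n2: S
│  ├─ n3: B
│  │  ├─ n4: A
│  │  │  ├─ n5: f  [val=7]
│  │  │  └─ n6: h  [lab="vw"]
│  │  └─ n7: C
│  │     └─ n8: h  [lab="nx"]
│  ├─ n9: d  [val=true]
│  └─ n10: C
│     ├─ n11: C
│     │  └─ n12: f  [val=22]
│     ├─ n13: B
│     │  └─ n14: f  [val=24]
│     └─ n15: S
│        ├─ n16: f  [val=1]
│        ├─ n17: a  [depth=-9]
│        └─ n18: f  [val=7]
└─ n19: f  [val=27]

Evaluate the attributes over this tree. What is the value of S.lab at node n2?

1. n1.lab = "uy"  [terminal]
2. n3.sig = false  [false]
3. n3.val = true  [true]
4. n4.fin = false  [B.sig and B.val]
5. n4.env = false  [not B.val]
6. n4.acc = 30  [30]
7. n5.val = 7  [terminal]
8. n6.lab = "vw"  [terminal]
9. n4.live = false  [A.env == true]
10. n7.sig = true  [true]
11. n7.fin = 4  [4]
12. n8.lab = "nx"  [terminal]
13. n7.ok = 12  [C.fin + 8]
14. n3.mk = "pn"  ["pn"]
15. n3.acc = 15  [C.ok + 3]
16. n9.val = true  [terminal]
17. n10.sig = false  [B.acc > 15]
18. n10.fin = 11  [11]
19. n11.sig = false  [C₀.fin > 11]
20. n11.fin = 5  [5]
21. n12.val = 22  [terminal]
22. n11.ok = 9  [C.fin + f.val - 18]
23. n13.sig = true  [not C₀.sig]
24. n13.val = true  [C₀.sig == false]
25. n14.val = 24  [terminal]
26. n13.mk = "zz"  ["zz"]
27. n13.acc = 1  [1]
28. n16.val = 1  [terminal]
29. n17.depth = -9  [terminal]
30. n18.val = 7  [terminal]
31. n15.pre = false  [f₁.val > 7]
32. n15.env = false  [a.depth > -9]
33. n15.lab = 7  [a.depth + 16]
34. n10.ok = 10  [C₁.ok + 1]
35. n2.pre = false  [false]
36. n2.env = false  [not d.val]
37. n2.lab = 19  [B.acc * -2 + 49]
38. n19.val = 27  [terminal]
39. n0.pre = true  [S₁.env == false]
40. n0.env = true  [S₁.pre == false]
41. n0.lab = 22  [len(h.lab) + 20]

19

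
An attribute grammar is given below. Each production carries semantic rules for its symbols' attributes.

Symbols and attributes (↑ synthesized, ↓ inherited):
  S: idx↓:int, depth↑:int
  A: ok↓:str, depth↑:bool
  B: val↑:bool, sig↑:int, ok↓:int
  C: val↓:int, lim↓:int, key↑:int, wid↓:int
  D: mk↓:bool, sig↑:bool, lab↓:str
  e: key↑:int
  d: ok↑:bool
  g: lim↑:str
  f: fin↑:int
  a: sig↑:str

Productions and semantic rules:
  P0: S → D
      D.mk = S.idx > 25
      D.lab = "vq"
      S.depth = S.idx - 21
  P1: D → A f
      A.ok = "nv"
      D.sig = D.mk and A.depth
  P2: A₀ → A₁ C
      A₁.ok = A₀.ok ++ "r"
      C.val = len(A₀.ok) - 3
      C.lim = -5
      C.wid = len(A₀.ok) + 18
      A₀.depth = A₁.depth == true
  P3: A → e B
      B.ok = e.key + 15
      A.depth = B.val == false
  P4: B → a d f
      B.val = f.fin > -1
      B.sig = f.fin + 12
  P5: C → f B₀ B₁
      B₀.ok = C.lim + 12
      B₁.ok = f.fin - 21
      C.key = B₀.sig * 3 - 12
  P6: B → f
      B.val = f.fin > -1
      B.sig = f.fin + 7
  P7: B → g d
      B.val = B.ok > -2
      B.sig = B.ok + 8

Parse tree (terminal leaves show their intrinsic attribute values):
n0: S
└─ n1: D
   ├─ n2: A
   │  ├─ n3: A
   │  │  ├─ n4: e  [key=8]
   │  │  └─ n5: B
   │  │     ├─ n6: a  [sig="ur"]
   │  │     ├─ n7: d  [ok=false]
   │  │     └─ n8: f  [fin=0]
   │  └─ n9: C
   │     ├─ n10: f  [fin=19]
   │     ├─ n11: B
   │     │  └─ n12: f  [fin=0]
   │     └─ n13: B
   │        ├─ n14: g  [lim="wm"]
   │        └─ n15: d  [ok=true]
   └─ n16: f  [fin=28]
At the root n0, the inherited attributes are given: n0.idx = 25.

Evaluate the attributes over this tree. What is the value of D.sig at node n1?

false

1. n0.idx = 25  [given at root]
2. n1.mk = false  [S.idx > 25]
3. n1.lab = "vq"  ["vq"]
4. n2.ok = "nv"  ["nv"]
5. n3.ok = "nvr"  [A₀.ok ++ "r"]
6. n4.key = 8  [terminal]
7. n5.ok = 23  [e.key + 15]
8. n6.sig = "ur"  [terminal]
9. n7.ok = false  [terminal]
10. n8.fin = 0  [terminal]
11. n5.val = true  [f.fin > -1]
12. n5.sig = 12  [f.fin + 12]
13. n3.depth = false  [B.val == false]
14. n9.val = -1  [len(A₀.ok) - 3]
15. n9.lim = -5  [-5]
16. n9.wid = 20  [len(A₀.ok) + 18]
17. n10.fin = 19  [terminal]
18. n11.ok = 7  [C.lim + 12]
19. n12.fin = 0  [terminal]
20. n11.val = true  [f.fin > -1]
21. n11.sig = 7  [f.fin + 7]
22. n13.ok = -2  [f.fin - 21]
23. n14.lim = "wm"  [terminal]
24. n15.ok = true  [terminal]
25. n13.val = false  [B.ok > -2]
26. n13.sig = 6  [B.ok + 8]
27. n9.key = 9  [B₀.sig * 3 - 12]
28. n2.depth = false  [A₁.depth == true]
29. n16.fin = 28  [terminal]
30. n1.sig = false  [D.mk and A.depth]
31. n0.depth = 4  [S.idx - 21]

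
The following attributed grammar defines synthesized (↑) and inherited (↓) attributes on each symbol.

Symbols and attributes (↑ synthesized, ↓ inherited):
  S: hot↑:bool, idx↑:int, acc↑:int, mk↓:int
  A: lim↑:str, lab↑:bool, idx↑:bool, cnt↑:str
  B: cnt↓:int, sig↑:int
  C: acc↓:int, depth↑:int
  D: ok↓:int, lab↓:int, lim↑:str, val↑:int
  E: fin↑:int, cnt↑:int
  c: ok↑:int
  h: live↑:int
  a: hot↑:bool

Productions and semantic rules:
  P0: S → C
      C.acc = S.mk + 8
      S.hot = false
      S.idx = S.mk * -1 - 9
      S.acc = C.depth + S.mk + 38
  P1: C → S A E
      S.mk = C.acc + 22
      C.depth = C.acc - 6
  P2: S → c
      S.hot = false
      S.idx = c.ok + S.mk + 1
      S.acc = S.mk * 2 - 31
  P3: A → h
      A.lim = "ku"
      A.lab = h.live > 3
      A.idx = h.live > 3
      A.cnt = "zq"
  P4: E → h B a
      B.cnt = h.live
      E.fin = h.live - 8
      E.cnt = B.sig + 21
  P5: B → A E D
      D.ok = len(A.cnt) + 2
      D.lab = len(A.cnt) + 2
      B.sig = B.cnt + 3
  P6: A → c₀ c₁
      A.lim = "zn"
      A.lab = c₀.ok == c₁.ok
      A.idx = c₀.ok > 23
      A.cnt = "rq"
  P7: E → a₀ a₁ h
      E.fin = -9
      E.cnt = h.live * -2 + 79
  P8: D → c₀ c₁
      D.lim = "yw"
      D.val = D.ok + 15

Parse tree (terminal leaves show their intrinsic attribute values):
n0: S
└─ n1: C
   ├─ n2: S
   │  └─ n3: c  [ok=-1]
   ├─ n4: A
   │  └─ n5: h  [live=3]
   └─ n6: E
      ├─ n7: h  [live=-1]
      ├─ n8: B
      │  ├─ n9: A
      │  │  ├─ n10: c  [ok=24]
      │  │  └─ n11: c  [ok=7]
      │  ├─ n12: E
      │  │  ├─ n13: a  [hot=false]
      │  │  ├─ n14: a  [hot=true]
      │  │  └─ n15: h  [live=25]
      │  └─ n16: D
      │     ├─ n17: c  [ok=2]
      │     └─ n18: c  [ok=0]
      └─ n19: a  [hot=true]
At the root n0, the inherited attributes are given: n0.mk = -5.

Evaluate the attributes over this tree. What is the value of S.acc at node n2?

1. n0.mk = -5  [given at root]
2. n1.acc = 3  [S.mk + 8]
3. n2.mk = 25  [C.acc + 22]
4. n3.ok = -1  [terminal]
5. n2.hot = false  [false]
6. n2.idx = 25  [c.ok + S.mk + 1]
7. n2.acc = 19  [S.mk * 2 - 31]
8. n5.live = 3  [terminal]
9. n4.lim = "ku"  ["ku"]
10. n4.lab = false  [h.live > 3]
11. n4.idx = false  [h.live > 3]
12. n4.cnt = "zq"  ["zq"]
13. n7.live = -1  [terminal]
14. n8.cnt = -1  [h.live]
15. n10.ok = 24  [terminal]
16. n11.ok = 7  [terminal]
17. n9.lim = "zn"  ["zn"]
18. n9.lab = false  [c₀.ok == c₁.ok]
19. n9.idx = true  [c₀.ok > 23]
20. n9.cnt = "rq"  ["rq"]
21. n13.hot = false  [terminal]
22. n14.hot = true  [terminal]
23. n15.live = 25  [terminal]
24. n12.fin = -9  [-9]
25. n12.cnt = 29  [h.live * -2 + 79]
26. n16.ok = 4  [len(A.cnt) + 2]
27. n16.lab = 4  [len(A.cnt) + 2]
28. n17.ok = 2  [terminal]
29. n18.ok = 0  [terminal]
30. n16.lim = "yw"  ["yw"]
31. n16.val = 19  [D.ok + 15]
32. n8.sig = 2  [B.cnt + 3]
33. n19.hot = true  [terminal]
34. n6.fin = -9  [h.live - 8]
35. n6.cnt = 23  [B.sig + 21]
36. n1.depth = -3  [C.acc - 6]
37. n0.hot = false  [false]
38. n0.idx = -4  [S.mk * -1 - 9]
39. n0.acc = 30  [C.depth + S.mk + 38]

19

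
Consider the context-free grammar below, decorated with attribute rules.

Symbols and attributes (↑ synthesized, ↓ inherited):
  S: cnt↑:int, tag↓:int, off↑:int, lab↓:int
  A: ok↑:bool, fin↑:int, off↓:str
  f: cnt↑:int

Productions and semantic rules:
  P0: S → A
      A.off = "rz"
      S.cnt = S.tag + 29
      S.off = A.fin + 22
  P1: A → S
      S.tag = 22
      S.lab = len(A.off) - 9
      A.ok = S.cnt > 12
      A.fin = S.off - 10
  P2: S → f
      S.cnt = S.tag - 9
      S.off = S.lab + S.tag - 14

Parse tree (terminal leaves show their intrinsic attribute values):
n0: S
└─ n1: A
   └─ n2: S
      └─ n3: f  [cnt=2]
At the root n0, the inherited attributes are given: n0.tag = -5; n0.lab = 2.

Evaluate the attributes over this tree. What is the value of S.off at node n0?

13

1. n0.tag = -5  [given at root]
2. n0.lab = 2  [given at root]
3. n1.off = "rz"  ["rz"]
4. n2.tag = 22  [22]
5. n2.lab = -7  [len(A.off) - 9]
6. n3.cnt = 2  [terminal]
7. n2.cnt = 13  [S.tag - 9]
8. n2.off = 1  [S.lab + S.tag - 14]
9. n1.ok = true  [S.cnt > 12]
10. n1.fin = -9  [S.off - 10]
11. n0.cnt = 24  [S.tag + 29]
12. n0.off = 13  [A.fin + 22]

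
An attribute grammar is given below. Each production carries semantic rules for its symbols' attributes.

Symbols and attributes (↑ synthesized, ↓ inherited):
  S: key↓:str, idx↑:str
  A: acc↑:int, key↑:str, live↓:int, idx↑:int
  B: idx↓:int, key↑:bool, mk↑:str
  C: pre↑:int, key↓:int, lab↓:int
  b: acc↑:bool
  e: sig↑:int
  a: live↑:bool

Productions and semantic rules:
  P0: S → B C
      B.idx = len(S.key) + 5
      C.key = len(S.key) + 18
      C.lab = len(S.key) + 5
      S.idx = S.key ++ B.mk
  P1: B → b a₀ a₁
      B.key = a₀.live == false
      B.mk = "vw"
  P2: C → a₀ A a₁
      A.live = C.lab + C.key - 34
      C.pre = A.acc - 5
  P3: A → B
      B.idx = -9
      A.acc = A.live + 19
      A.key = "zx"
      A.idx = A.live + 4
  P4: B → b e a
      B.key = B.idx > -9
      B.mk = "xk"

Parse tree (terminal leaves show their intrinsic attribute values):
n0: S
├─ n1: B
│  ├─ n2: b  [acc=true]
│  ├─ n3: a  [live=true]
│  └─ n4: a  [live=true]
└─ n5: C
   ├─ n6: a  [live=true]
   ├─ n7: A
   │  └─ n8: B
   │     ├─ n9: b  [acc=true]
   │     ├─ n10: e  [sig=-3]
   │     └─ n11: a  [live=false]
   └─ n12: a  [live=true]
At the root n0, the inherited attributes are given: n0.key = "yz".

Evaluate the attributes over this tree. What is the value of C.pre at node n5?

7

1. n0.key = "yz"  [given at root]
2. n1.idx = 7  [len(S.key) + 5]
3. n2.acc = true  [terminal]
4. n3.live = true  [terminal]
5. n4.live = true  [terminal]
6. n1.key = false  [a₀.live == false]
7. n1.mk = "vw"  ["vw"]
8. n5.key = 20  [len(S.key) + 18]
9. n5.lab = 7  [len(S.key) + 5]
10. n6.live = true  [terminal]
11. n7.live = -7  [C.lab + C.key - 34]
12. n8.idx = -9  [-9]
13. n9.acc = true  [terminal]
14. n10.sig = -3  [terminal]
15. n11.live = false  [terminal]
16. n8.key = false  [B.idx > -9]
17. n8.mk = "xk"  ["xk"]
18. n7.acc = 12  [A.live + 19]
19. n7.key = "zx"  ["zx"]
20. n7.idx = -3  [A.live + 4]
21. n12.live = true  [terminal]
22. n5.pre = 7  [A.acc - 5]
23. n0.idx = "yzvw"  [S.key ++ B.mk]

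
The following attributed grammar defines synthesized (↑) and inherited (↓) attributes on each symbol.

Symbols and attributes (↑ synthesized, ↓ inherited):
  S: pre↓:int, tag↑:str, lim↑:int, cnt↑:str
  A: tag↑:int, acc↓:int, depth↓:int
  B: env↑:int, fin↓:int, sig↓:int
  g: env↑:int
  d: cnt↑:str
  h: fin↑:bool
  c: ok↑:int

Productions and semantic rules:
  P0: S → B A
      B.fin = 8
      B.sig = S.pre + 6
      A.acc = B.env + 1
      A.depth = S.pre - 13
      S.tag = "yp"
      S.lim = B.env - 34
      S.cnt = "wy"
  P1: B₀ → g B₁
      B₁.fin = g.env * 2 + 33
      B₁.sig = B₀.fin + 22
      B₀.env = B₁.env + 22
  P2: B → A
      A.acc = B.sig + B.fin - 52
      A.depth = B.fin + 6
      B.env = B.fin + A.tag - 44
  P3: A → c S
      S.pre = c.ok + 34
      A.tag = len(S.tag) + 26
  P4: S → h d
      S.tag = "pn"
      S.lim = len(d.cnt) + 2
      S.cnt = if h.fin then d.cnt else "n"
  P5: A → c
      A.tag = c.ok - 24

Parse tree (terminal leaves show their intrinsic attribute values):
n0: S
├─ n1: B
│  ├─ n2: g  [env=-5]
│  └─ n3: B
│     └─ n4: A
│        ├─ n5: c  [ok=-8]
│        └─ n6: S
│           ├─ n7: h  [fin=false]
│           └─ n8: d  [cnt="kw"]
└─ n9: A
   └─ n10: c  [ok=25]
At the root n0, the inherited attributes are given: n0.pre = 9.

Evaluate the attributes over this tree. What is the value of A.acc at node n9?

30

1. n0.pre = 9  [given at root]
2. n1.fin = 8  [8]
3. n1.sig = 15  [S.pre + 6]
4. n2.env = -5  [terminal]
5. n3.fin = 23  [g.env * 2 + 33]
6. n3.sig = 30  [B₀.fin + 22]
7. n4.acc = 1  [B.sig + B.fin - 52]
8. n4.depth = 29  [B.fin + 6]
9. n5.ok = -8  [terminal]
10. n6.pre = 26  [c.ok + 34]
11. n7.fin = false  [terminal]
12. n8.cnt = "kw"  [terminal]
13. n6.tag = "pn"  ["pn"]
14. n6.lim = 4  [len(d.cnt) + 2]
15. n6.cnt = "n"  [if h.fin then d.cnt else "n"]
16. n4.tag = 28  [len(S.tag) + 26]
17. n3.env = 7  [B.fin + A.tag - 44]
18. n1.env = 29  [B₁.env + 22]
19. n9.acc = 30  [B.env + 1]
20. n9.depth = -4  [S.pre - 13]
21. n10.ok = 25  [terminal]
22. n9.tag = 1  [c.ok - 24]
23. n0.tag = "yp"  ["yp"]
24. n0.lim = -5  [B.env - 34]
25. n0.cnt = "wy"  ["wy"]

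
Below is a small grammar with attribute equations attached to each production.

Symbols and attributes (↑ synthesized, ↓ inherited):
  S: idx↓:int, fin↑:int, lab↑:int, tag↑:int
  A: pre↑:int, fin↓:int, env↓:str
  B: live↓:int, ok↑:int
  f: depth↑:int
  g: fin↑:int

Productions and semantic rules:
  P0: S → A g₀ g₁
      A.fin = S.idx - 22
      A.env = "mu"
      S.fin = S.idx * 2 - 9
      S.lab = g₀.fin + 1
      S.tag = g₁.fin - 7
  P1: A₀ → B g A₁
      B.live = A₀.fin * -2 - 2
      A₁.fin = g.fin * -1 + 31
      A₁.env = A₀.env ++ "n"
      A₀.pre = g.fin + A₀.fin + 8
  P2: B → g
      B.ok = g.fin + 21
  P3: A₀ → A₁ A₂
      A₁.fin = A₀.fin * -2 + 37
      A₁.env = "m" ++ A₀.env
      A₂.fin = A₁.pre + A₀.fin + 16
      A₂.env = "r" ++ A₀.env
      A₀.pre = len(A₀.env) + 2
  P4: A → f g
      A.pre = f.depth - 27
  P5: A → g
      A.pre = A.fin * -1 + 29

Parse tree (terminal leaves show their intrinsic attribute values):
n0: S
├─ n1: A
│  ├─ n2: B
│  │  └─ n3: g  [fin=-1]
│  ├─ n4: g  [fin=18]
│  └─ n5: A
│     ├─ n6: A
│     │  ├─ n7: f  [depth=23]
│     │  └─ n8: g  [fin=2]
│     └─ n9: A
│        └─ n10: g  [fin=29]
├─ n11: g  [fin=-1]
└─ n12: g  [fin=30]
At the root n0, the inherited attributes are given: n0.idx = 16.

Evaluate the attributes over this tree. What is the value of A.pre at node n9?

4

1. n0.idx = 16  [given at root]
2. n1.fin = -6  [S.idx - 22]
3. n1.env = "mu"  ["mu"]
4. n2.live = 10  [A₀.fin * -2 - 2]
5. n3.fin = -1  [terminal]
6. n2.ok = 20  [g.fin + 21]
7. n4.fin = 18  [terminal]
8. n5.fin = 13  [g.fin * -1 + 31]
9. n5.env = "mun"  [A₀.env ++ "n"]
10. n6.fin = 11  [A₀.fin * -2 + 37]
11. n6.env = "mmun"  ["m" ++ A₀.env]
12. n7.depth = 23  [terminal]
13. n8.fin = 2  [terminal]
14. n6.pre = -4  [f.depth - 27]
15. n9.fin = 25  [A₁.pre + A₀.fin + 16]
16. n9.env = "rmun"  ["r" ++ A₀.env]
17. n10.fin = 29  [terminal]
18. n9.pre = 4  [A.fin * -1 + 29]
19. n5.pre = 5  [len(A₀.env) + 2]
20. n1.pre = 20  [g.fin + A₀.fin + 8]
21. n11.fin = -1  [terminal]
22. n12.fin = 30  [terminal]
23. n0.fin = 23  [S.idx * 2 - 9]
24. n0.lab = 0  [g₀.fin + 1]
25. n0.tag = 23  [g₁.fin - 7]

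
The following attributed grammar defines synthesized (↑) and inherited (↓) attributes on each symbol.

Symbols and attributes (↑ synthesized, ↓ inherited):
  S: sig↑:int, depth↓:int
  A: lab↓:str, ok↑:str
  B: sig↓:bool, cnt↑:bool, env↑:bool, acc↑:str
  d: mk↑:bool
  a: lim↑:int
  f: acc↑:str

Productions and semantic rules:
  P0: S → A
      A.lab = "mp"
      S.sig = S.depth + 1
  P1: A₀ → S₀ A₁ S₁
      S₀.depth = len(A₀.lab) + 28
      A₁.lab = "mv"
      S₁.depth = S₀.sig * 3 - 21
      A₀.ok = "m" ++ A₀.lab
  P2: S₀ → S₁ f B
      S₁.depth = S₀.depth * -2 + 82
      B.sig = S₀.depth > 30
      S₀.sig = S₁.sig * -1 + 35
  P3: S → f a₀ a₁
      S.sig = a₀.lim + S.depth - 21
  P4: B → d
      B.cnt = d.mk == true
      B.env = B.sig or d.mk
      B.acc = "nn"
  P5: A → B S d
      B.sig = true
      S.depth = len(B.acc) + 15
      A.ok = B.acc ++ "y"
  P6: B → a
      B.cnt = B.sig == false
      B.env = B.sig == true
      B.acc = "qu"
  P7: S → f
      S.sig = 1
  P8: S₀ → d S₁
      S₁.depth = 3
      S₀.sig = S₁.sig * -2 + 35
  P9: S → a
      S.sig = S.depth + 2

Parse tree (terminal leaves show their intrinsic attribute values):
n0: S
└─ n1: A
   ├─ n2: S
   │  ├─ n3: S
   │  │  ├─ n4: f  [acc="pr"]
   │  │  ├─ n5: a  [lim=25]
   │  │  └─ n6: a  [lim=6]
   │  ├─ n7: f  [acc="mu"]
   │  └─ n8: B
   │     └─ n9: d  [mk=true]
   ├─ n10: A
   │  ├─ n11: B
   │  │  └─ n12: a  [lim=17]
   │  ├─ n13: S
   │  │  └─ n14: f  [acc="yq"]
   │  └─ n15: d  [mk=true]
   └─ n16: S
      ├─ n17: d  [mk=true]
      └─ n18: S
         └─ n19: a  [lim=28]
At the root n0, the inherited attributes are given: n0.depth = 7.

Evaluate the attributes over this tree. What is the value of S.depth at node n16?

1. n0.depth = 7  [given at root]
2. n1.lab = "mp"  ["mp"]
3. n2.depth = 30  [len(A₀.lab) + 28]
4. n3.depth = 22  [S₀.depth * -2 + 82]
5. n4.acc = "pr"  [terminal]
6. n5.lim = 25  [terminal]
7. n6.lim = 6  [terminal]
8. n3.sig = 26  [a₀.lim + S.depth - 21]
9. n7.acc = "mu"  [terminal]
10. n8.sig = false  [S₀.depth > 30]
11. n9.mk = true  [terminal]
12. n8.cnt = true  [d.mk == true]
13. n8.env = true  [B.sig or d.mk]
14. n8.acc = "nn"  ["nn"]
15. n2.sig = 9  [S₁.sig * -1 + 35]
16. n10.lab = "mv"  ["mv"]
17. n11.sig = true  [true]
18. n12.lim = 17  [terminal]
19. n11.cnt = false  [B.sig == false]
20. n11.env = true  [B.sig == true]
21. n11.acc = "qu"  ["qu"]
22. n13.depth = 17  [len(B.acc) + 15]
23. n14.acc = "yq"  [terminal]
24. n13.sig = 1  [1]
25. n15.mk = true  [terminal]
26. n10.ok = "quy"  [B.acc ++ "y"]
27. n16.depth = 6  [S₀.sig * 3 - 21]
28. n17.mk = true  [terminal]
29. n18.depth = 3  [3]
30. n19.lim = 28  [terminal]
31. n18.sig = 5  [S.depth + 2]
32. n16.sig = 25  [S₁.sig * -2 + 35]
33. n1.ok = "mmp"  ["m" ++ A₀.lab]
34. n0.sig = 8  [S.depth + 1]

6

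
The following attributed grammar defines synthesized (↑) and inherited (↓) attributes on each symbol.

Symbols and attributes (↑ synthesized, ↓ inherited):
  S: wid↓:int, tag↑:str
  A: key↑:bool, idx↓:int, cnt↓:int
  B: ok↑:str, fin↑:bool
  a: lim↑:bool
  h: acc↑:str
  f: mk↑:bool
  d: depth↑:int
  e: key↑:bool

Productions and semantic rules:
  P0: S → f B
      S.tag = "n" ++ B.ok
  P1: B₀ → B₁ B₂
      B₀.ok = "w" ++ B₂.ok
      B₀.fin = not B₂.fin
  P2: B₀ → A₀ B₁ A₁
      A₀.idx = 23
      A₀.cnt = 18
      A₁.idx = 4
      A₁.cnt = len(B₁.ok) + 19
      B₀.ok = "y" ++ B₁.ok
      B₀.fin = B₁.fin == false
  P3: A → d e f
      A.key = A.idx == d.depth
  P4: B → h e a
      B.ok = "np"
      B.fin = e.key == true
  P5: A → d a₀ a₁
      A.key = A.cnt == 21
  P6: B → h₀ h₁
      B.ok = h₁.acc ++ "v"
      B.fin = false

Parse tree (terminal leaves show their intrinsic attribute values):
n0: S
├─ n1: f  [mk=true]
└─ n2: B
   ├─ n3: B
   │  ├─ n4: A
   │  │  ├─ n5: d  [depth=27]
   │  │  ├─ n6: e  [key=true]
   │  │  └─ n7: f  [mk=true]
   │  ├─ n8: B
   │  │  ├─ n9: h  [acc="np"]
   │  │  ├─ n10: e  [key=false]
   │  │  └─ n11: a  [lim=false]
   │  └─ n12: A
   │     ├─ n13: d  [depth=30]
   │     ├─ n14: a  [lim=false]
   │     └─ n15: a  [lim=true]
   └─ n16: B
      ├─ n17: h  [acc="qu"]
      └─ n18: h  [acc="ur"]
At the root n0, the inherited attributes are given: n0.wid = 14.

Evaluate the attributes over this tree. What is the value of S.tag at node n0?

1. n0.wid = 14  [given at root]
2. n1.mk = true  [terminal]
3. n4.idx = 23  [23]
4. n4.cnt = 18  [18]
5. n5.depth = 27  [terminal]
6. n6.key = true  [terminal]
7. n7.mk = true  [terminal]
8. n4.key = false  [A.idx == d.depth]
9. n9.acc = "np"  [terminal]
10. n10.key = false  [terminal]
11. n11.lim = false  [terminal]
12. n8.ok = "np"  ["np"]
13. n8.fin = false  [e.key == true]
14. n12.idx = 4  [4]
15. n12.cnt = 21  [len(B₁.ok) + 19]
16. n13.depth = 30  [terminal]
17. n14.lim = false  [terminal]
18. n15.lim = true  [terminal]
19. n12.key = true  [A.cnt == 21]
20. n3.ok = "ynp"  ["y" ++ B₁.ok]
21. n3.fin = true  [B₁.fin == false]
22. n17.acc = "qu"  [terminal]
23. n18.acc = "ur"  [terminal]
24. n16.ok = "urv"  [h₁.acc ++ "v"]
25. n16.fin = false  [false]
26. n2.ok = "wurv"  ["w" ++ B₂.ok]
27. n2.fin = true  [not B₂.fin]
28. n0.tag = "nwurv"  ["n" ++ B.ok]

"nwurv"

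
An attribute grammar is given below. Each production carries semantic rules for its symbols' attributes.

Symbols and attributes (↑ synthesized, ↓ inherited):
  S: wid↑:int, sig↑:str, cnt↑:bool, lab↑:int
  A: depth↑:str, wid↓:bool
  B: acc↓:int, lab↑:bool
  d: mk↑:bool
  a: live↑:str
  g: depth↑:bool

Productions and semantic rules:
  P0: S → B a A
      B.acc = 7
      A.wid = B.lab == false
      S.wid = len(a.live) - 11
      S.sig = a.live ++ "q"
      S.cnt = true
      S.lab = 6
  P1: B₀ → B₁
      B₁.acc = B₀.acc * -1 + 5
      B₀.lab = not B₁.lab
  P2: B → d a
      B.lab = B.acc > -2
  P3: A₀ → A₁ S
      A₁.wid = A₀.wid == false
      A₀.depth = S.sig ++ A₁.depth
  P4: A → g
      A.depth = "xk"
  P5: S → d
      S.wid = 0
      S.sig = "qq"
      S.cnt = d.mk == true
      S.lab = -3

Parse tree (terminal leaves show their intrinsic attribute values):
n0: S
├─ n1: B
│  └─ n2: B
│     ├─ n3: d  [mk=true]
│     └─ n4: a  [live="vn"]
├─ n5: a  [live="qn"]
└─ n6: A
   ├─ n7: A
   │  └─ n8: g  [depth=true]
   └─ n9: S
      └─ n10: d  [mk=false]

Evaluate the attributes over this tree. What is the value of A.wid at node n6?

1. n1.acc = 7  [7]
2. n2.acc = -2  [B₀.acc * -1 + 5]
3. n3.mk = true  [terminal]
4. n4.live = "vn"  [terminal]
5. n2.lab = false  [B.acc > -2]
6. n1.lab = true  [not B₁.lab]
7. n5.live = "qn"  [terminal]
8. n6.wid = false  [B.lab == false]
9. n7.wid = true  [A₀.wid == false]
10. n8.depth = true  [terminal]
11. n7.depth = "xk"  ["xk"]
12. n10.mk = false  [terminal]
13. n9.wid = 0  [0]
14. n9.sig = "qq"  ["qq"]
15. n9.cnt = false  [d.mk == true]
16. n9.lab = -3  [-3]
17. n6.depth = "qqxk"  [S.sig ++ A₁.depth]
18. n0.wid = -9  [len(a.live) - 11]
19. n0.sig = "qnq"  [a.live ++ "q"]
20. n0.cnt = true  [true]
21. n0.lab = 6  [6]

false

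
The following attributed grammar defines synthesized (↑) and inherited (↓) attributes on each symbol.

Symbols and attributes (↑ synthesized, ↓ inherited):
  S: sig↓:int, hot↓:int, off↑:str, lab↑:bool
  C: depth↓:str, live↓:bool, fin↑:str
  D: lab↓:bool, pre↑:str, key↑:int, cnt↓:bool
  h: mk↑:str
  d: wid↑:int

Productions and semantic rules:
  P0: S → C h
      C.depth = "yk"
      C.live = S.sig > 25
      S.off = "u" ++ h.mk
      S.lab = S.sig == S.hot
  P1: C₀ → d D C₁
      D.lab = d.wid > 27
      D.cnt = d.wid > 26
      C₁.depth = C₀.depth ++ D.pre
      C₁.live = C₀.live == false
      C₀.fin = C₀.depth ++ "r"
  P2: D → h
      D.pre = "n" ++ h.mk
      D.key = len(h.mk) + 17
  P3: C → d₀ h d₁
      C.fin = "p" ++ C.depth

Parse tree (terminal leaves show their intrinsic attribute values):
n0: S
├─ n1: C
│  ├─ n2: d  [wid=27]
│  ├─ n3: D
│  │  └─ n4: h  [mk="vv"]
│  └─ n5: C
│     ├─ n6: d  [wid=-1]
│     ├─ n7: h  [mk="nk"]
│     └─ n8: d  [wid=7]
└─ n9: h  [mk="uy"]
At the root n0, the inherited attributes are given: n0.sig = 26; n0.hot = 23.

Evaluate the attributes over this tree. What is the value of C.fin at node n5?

1. n0.sig = 26  [given at root]
2. n0.hot = 23  [given at root]
3. n1.depth = "yk"  ["yk"]
4. n1.live = true  [S.sig > 25]
5. n2.wid = 27  [terminal]
6. n3.lab = false  [d.wid > 27]
7. n3.cnt = true  [d.wid > 26]
8. n4.mk = "vv"  [terminal]
9. n3.pre = "nvv"  ["n" ++ h.mk]
10. n3.key = 19  [len(h.mk) + 17]
11. n5.depth = "yknvv"  [C₀.depth ++ D.pre]
12. n5.live = false  [C₀.live == false]
13. n6.wid = -1  [terminal]
14. n7.mk = "nk"  [terminal]
15. n8.wid = 7  [terminal]
16. n5.fin = "pyknvv"  ["p" ++ C.depth]
17. n1.fin = "ykr"  [C₀.depth ++ "r"]
18. n9.mk = "uy"  [terminal]
19. n0.off = "uuy"  ["u" ++ h.mk]
20. n0.lab = false  [S.sig == S.hot]

"pyknvv"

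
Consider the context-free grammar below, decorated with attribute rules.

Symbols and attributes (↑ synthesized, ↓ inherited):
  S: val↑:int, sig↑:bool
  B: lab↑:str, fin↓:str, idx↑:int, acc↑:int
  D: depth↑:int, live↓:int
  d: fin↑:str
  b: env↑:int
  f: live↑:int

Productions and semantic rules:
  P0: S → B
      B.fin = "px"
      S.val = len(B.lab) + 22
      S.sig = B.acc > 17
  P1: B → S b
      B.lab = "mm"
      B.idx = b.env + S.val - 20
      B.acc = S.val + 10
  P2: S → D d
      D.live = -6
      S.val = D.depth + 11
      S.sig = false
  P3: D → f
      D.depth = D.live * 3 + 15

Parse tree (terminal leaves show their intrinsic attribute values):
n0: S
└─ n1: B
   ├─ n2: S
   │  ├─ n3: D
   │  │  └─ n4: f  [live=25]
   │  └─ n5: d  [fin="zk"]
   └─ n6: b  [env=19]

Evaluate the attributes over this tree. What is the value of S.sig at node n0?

1. n1.fin = "px"  ["px"]
2. n3.live = -6  [-6]
3. n4.live = 25  [terminal]
4. n3.depth = -3  [D.live * 3 + 15]
5. n5.fin = "zk"  [terminal]
6. n2.val = 8  [D.depth + 11]
7. n2.sig = false  [false]
8. n6.env = 19  [terminal]
9. n1.lab = "mm"  ["mm"]
10. n1.idx = 7  [b.env + S.val - 20]
11. n1.acc = 18  [S.val + 10]
12. n0.val = 24  [len(B.lab) + 22]
13. n0.sig = true  [B.acc > 17]

true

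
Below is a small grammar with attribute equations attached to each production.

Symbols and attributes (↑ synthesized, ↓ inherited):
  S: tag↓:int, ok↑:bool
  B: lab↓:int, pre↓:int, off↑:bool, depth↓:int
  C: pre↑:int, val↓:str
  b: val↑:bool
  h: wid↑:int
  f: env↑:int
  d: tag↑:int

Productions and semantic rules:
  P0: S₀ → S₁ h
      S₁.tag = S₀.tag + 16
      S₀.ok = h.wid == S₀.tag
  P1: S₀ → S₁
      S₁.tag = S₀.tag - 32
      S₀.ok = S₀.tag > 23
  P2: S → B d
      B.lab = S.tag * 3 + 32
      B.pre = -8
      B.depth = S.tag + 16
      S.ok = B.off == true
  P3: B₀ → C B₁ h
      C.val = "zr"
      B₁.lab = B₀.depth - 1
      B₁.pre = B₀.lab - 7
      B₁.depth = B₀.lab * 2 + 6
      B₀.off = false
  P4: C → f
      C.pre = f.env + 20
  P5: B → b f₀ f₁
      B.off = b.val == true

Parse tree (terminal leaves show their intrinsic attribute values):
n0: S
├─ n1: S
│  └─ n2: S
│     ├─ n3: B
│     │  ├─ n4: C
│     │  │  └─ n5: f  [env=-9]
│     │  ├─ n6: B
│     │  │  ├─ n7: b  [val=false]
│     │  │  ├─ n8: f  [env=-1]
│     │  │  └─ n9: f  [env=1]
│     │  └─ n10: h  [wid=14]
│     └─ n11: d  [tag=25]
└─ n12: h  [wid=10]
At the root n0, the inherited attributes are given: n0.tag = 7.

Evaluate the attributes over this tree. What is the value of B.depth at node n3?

7

1. n0.tag = 7  [given at root]
2. n1.tag = 23  [S₀.tag + 16]
3. n2.tag = -9  [S₀.tag - 32]
4. n3.lab = 5  [S.tag * 3 + 32]
5. n3.pre = -8  [-8]
6. n3.depth = 7  [S.tag + 16]
7. n4.val = "zr"  ["zr"]
8. n5.env = -9  [terminal]
9. n4.pre = 11  [f.env + 20]
10. n6.lab = 6  [B₀.depth - 1]
11. n6.pre = -2  [B₀.lab - 7]
12. n6.depth = 16  [B₀.lab * 2 + 6]
13. n7.val = false  [terminal]
14. n8.env = -1  [terminal]
15. n9.env = 1  [terminal]
16. n6.off = false  [b.val == true]
17. n10.wid = 14  [terminal]
18. n3.off = false  [false]
19. n11.tag = 25  [terminal]
20. n2.ok = false  [B.off == true]
21. n1.ok = false  [S₀.tag > 23]
22. n12.wid = 10  [terminal]
23. n0.ok = false  [h.wid == S₀.tag]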